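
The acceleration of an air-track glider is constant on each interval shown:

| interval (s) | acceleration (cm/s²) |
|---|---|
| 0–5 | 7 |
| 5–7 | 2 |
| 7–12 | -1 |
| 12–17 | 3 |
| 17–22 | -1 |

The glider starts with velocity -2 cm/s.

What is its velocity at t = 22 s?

42 cm/s

Δv equals the area under the a-t graph; then v = v₀ + Δv.
0–5 s: 7 × 5 = 35 cm/s
5–7 s: 2 × 2 = 4 cm/s
7–12 s: -1 × 5 = -5 cm/s
12–17 s: 3 × 5 = 15 cm/s
17–22 s: -1 × 5 = -5 cm/s
Δv = 44 cm/s, so v(22) = -2 + (44) = 42 cm/s.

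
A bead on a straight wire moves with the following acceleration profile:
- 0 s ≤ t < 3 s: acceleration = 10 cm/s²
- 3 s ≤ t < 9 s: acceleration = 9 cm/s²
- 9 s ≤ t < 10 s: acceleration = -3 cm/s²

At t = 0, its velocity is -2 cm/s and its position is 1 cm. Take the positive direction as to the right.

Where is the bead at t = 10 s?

On each constant-a segment, Δv = aΔt and Δx = v₀Δt + ½aΔt²; chain segment to segment.
0–3 s: v starts -2 cm/s; Δx = -2·3 + ½·10·3² = 39 cm; v ends 28 cm/s.
3–9 s: v starts 28 cm/s; Δx = 28·6 + ½·9·6² = 330 cm; v ends 82 cm/s.
9–10 s: v starts 82 cm/s; Δx = 82·1 + ½·-3·1² = 80.5 cm; v ends 79 cm/s.
x(10) = 1 + Σ Δx = 450.5 cm.

450.5 cm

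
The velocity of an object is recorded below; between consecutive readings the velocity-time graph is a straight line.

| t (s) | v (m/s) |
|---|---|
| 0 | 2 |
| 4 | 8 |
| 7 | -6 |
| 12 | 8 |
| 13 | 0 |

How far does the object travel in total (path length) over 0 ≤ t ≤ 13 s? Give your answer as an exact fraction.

368/7 m

Distance (not displacement) is the total path length: add the absolute areas under v-t.
0–4 s: |½(2 + 8)(4)| = 20 m
4–7 s: v = 0 at t = 40/7 s; triangle areas 48/7 + 27/7 = 75/7 m
7–12 s: v = 0 at t = 64/7 s; triangle areas 45/7 + 80/7 = 125/7 m
12–13 s: |½(8 + 0)(1)| = 4 m
Total distance = 368/7 m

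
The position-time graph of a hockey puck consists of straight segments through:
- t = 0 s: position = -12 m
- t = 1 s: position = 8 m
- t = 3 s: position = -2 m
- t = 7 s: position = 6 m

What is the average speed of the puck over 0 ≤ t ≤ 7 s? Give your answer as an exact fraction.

Average speed = (total path length)/(elapsed time); on a piecewise-linear x-t graph the path length is Σ|Δx|.
0–1 s: |Δx| = |8 − -12| = 20 m
1–3 s: |Δx| = |-2 − 8| = 10 m
3–7 s: |Δx| = |6 − -2| = 8 m
Total path = 38 m; average speed = 38/7 = 38/7 m/s.

38/7 m/s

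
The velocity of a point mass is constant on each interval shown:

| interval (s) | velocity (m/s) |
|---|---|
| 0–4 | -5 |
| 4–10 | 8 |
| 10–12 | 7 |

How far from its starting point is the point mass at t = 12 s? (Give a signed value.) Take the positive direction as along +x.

Displacement is the signed area under the v-t curve.
0–4 s: -5 × 4 = -20 m
4–10 s: 8 × 6 = 48 m
10–12 s: 7 × 2 = 14 m
Net displacement = 42 m

42 m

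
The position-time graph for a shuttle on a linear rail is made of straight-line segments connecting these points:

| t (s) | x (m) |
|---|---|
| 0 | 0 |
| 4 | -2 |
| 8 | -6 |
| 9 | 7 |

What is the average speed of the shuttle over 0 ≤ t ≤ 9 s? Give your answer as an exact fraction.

19/9 m/s

Average speed = (total path length)/(elapsed time); on a piecewise-linear x-t graph the path length is Σ|Δx|.
0–4 s: |Δx| = |-2 − 0| = 2 m
4–8 s: |Δx| = |-6 − -2| = 4 m
8–9 s: |Δx| = |7 − -6| = 13 m
Total path = 19 m; average speed = 19/9 = 19/9 m/s.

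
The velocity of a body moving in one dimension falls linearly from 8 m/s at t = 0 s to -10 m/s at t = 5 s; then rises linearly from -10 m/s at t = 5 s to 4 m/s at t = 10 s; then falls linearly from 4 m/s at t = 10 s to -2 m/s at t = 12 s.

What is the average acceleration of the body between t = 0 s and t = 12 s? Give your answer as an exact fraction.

Average acceleration = Δv/Δt = (-2 − 8)/(12 − 0) = -5/6 m/s².

-5/6 m/s²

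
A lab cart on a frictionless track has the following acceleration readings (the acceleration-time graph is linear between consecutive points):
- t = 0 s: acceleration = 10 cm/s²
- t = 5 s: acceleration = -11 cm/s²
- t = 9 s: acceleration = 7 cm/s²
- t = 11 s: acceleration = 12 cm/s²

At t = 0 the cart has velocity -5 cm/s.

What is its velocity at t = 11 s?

3.5 cm/s

Δv equals the area under the a-t graph; then v = v₀ + Δv.
0–5 s: ½(10 + -11)(5) = -2.5 cm/s
5–9 s: ½(-11 + 7)(4) = -8 cm/s
9–11 s: ½(7 + 12)(2) = 19 cm/s
Δv = 8.5 cm/s, so v(11) = -5 + (8.5) = 3.5 cm/s.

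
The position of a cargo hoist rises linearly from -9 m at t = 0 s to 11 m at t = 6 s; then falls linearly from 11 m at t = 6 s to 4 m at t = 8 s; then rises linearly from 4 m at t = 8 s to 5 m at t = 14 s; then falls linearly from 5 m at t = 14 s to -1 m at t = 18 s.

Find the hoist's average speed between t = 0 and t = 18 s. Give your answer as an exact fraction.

17/9 m/s

Average speed = (total path length)/(elapsed time); on a piecewise-linear x-t graph the path length is Σ|Δx|.
0–6 s: |Δx| = |11 − -9| = 20 m
6–8 s: |Δx| = |4 − 11| = 7 m
8–14 s: |Δx| = |5 − 4| = 1 m
14–18 s: |Δx| = |-1 − 5| = 6 m
Total path = 34 m; average speed = 34/18 = 17/9 m/s.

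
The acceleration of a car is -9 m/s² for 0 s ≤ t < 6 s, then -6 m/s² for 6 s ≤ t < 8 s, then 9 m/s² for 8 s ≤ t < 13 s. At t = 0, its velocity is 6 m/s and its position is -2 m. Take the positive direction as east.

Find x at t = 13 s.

On each constant-a segment, Δv = aΔt and Δx = v₀Δt + ½aΔt²; chain segment to segment.
0–6 s: v starts 6 m/s; Δx = 6·6 + ½·-9·6² = -126 m; v ends -48 m/s.
6–8 s: v starts -48 m/s; Δx = -48·2 + ½·-6·2² = -108 m; v ends -60 m/s.
8–13 s: v starts -60 m/s; Δx = -60·5 + ½·9·5² = -187.5 m; v ends -15 m/s.
x(13) = -2 + Σ Δx = -423.5 m.

-423.5 m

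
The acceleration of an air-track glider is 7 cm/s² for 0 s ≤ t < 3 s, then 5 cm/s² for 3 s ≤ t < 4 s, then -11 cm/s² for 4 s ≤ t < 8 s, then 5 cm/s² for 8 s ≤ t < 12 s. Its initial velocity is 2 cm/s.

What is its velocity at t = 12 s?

4 cm/s

Δv equals the area under the a-t graph; then v = v₀ + Δv.
0–3 s: 7 × 3 = 21 cm/s
3–4 s: 5 × 1 = 5 cm/s
4–8 s: -11 × 4 = -44 cm/s
8–12 s: 5 × 4 = 20 cm/s
Δv = 2 cm/s, so v(12) = 2 + (2) = 4 cm/s.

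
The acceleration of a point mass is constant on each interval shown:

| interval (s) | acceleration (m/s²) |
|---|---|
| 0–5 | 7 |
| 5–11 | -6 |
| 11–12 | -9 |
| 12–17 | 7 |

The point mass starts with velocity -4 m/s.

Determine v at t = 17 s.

21 m/s

Δv equals the area under the a-t graph; then v = v₀ + Δv.
0–5 s: 7 × 5 = 35 m/s
5–11 s: -6 × 6 = -36 m/s
11–12 s: -9 × 1 = -9 m/s
12–17 s: 7 × 5 = 35 m/s
Δv = 25 m/s, so v(17) = -4 + (25) = 21 m/s.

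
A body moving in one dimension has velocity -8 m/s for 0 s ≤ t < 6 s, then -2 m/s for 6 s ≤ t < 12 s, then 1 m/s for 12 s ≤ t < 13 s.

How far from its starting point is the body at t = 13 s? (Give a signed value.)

Net displacement equals the area under the velocity-time graph (areas below the axis count negative).
0–6 s: -8 × 6 = -48 m
6–12 s: -2 × 6 = -12 m
12–13 s: 1 × 1 = 1 m
Net displacement = -59 m

-59 m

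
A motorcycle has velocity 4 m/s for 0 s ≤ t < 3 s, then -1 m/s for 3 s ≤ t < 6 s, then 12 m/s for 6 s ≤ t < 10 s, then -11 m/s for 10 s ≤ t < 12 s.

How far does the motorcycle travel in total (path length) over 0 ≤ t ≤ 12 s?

85 m

Total distance travelled is ∫|v| dt — sum the magnitudes of each area piece.
0–3 s: |4| × 3 = 12 m
3–6 s: |-1| × 3 = 3 m
6–10 s: |12| × 4 = 48 m
10–12 s: |-11| × 2 = 22 m
Total distance = 85 m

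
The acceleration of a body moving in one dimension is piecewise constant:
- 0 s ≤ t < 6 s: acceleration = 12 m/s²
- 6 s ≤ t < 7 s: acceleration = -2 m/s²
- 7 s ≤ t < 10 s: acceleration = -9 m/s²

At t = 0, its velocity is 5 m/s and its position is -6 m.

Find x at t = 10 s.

500.5 m

On each constant-a segment, Δv = aΔt and Δx = v₀Δt + ½aΔt²; chain segment to segment.
0–6 s: v starts 5 m/s; Δx = 5·6 + ½·12·6² = 246 m; v ends 77 m/s.
6–7 s: v starts 77 m/s; Δx = 77·1 + ½·-2·1² = 76 m; v ends 75 m/s.
7–10 s: v starts 75 m/s; Δx = 75·3 + ½·-9·3² = 184.5 m; v ends 48 m/s.
x(10) = -6 + Σ Δx = 500.5 m.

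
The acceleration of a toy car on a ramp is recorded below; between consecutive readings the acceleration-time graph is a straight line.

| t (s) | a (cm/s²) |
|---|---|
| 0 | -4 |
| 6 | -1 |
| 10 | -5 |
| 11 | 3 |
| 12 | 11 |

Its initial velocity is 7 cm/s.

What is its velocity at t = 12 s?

Δv equals the area under the a-t graph; then v = v₀ + Δv.
0–6 s: ½(-4 + -1)(6) = -15 cm/s
6–10 s: ½(-1 + -5)(4) = -12 cm/s
10–11 s: ½(-5 + 3)(1) = -1 cm/s
11–12 s: ½(3 + 11)(1) = 7 cm/s
Δv = -21 cm/s, so v(12) = 7 + (-21) = -14 cm/s.

-14 cm/s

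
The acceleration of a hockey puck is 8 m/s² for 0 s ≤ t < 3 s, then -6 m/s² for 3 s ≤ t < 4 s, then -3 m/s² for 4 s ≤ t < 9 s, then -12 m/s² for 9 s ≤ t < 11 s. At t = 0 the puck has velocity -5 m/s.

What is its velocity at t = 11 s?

Δv equals the area under the a-t graph; then v = v₀ + Δv.
0–3 s: 8 × 3 = 24 m/s
3–4 s: -6 × 1 = -6 m/s
4–9 s: -3 × 5 = -15 m/s
9–11 s: -12 × 2 = -24 m/s
Δv = -21 m/s, so v(11) = -5 + (-21) = -26 m/s.

-26 m/s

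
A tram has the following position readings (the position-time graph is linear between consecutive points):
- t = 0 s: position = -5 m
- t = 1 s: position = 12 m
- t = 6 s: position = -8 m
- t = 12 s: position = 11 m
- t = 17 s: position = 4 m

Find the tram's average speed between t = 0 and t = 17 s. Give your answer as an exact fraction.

Average speed = (total path length)/(elapsed time); on a piecewise-linear x-t graph the path length is Σ|Δx|.
0–1 s: |Δx| = |12 − -5| = 17 m
1–6 s: |Δx| = |-8 − 12| = 20 m
6–12 s: |Δx| = |11 − -8| = 19 m
12–17 s: |Δx| = |4 − 11| = 7 m
Total path = 63 m; average speed = 63/17 = 63/17 m/s.

63/17 m/s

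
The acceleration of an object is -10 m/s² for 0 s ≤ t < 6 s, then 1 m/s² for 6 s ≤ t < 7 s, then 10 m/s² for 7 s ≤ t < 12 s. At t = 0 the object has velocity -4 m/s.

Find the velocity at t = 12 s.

-13 m/s

Δv equals the area under the a-t graph; then v = v₀ + Δv.
0–6 s: -10 × 6 = -60 m/s
6–7 s: 1 × 1 = 1 m/s
7–12 s: 10 × 5 = 50 m/s
Δv = -9 m/s, so v(12) = -4 + (-9) = -13 m/s.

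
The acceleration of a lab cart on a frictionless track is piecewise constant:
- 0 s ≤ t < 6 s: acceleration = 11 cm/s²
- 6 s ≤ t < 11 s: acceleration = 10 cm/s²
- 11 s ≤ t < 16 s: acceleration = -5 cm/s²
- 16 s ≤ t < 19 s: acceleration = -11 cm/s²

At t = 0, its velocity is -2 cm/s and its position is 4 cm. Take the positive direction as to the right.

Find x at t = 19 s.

On each constant-a segment, Δv = aΔt and Δx = v₀Δt + ½aΔt²; chain segment to segment.
0–6 s: v starts -2 cm/s; Δx = -2·6 + ½·11·6² = 186 cm; v ends 64 cm/s.
6–11 s: v starts 64 cm/s; Δx = 64·5 + ½·10·5² = 445 cm; v ends 114 cm/s.
11–16 s: v starts 114 cm/s; Δx = 114·5 + ½·-5·5² = 507.5 cm; v ends 89 cm/s.
16–19 s: v starts 89 cm/s; Δx = 89·3 + ½·-11·3² = 217.5 cm; v ends 56 cm/s.
x(19) = 4 + Σ Δx = 1360 cm.

1360 cm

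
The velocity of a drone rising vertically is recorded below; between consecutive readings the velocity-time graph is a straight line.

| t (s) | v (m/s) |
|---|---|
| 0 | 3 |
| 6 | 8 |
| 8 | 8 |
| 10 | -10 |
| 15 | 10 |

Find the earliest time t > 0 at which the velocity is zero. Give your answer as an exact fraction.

t = 80/9 s

v changes sign on 8–10 s (from 8 to -10); the graph is linear there, so v = 0 at t = 8 + (-8)·(10 − 8)/(-10 − 8) = 80/9 s.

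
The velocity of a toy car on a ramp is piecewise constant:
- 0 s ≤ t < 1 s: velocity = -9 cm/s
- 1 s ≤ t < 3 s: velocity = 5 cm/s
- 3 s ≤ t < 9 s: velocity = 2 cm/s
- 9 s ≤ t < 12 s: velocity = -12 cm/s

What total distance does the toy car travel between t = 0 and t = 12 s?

67 cm

Distance (not displacement) is the total path length: add the absolute areas under v-t.
0–1 s: |-9| × 1 = 9 cm
1–3 s: |5| × 2 = 10 cm
3–9 s: |2| × 6 = 12 cm
9–12 s: |-12| × 3 = 36 cm
Total distance = 67 cm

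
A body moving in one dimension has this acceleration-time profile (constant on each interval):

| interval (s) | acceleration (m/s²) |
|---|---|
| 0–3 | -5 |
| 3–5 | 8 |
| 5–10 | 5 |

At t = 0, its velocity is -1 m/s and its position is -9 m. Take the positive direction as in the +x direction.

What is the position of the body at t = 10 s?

12 m

On each constant-a segment, Δv = aΔt and Δx = v₀Δt + ½aΔt²; chain segment to segment.
0–3 s: v starts -1 m/s; Δx = -1·3 + ½·-5·3² = -25.5 m; v ends -16 m/s.
3–5 s: v starts -16 m/s; Δx = -16·2 + ½·8·2² = -16 m; v ends 0 m/s.
5–10 s: v starts 0 m/s; Δx = 0·5 + ½·5·5² = 62.5 m; v ends 25 m/s.
x(10) = -9 + Σ Δx = 12 m.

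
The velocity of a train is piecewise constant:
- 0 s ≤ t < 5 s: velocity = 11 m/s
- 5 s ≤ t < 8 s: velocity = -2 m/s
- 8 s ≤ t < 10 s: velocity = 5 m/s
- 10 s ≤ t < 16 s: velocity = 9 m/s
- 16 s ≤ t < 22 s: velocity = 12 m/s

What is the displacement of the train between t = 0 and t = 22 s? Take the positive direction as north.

185 m

Net displacement equals the area under the velocity-time graph (areas below the axis count negative).
0–5 s: 11 × 5 = 55 m
5–8 s: -2 × 3 = -6 m
8–10 s: 5 × 2 = 10 m
10–16 s: 9 × 6 = 54 m
16–22 s: 12 × 6 = 72 m
Net displacement = 185 m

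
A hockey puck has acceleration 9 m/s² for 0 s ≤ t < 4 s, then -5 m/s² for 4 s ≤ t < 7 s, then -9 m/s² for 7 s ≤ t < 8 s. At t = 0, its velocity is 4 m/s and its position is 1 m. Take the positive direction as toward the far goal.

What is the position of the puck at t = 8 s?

On each constant-a segment, Δv = aΔt and Δx = v₀Δt + ½aΔt²; chain segment to segment.
0–4 s: v starts 4 m/s; Δx = 4·4 + ½·9·4² = 88 m; v ends 40 m/s.
4–7 s: v starts 40 m/s; Δx = 40·3 + ½·-5·3² = 97.5 m; v ends 25 m/s.
7–8 s: v starts 25 m/s; Δx = 25·1 + ½·-9·1² = 20.5 m; v ends 16 m/s.
x(8) = 1 + Σ Δx = 207 m.

207 m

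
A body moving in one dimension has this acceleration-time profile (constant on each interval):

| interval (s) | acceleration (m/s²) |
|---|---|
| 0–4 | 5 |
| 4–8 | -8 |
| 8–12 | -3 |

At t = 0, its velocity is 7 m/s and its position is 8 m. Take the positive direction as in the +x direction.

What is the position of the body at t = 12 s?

On each constant-a segment, Δv = aΔt and Δx = v₀Δt + ½aΔt²; chain segment to segment.
0–4 s: v starts 7 m/s; Δx = 7·4 + ½·5·4² = 68 m; v ends 27 m/s.
4–8 s: v starts 27 m/s; Δx = 27·4 + ½·-8·4² = 44 m; v ends -5 m/s.
8–12 s: v starts -5 m/s; Δx = -5·4 + ½·-3·4² = -44 m; v ends -17 m/s.
x(12) = 8 + Σ Δx = 76 m.

76 m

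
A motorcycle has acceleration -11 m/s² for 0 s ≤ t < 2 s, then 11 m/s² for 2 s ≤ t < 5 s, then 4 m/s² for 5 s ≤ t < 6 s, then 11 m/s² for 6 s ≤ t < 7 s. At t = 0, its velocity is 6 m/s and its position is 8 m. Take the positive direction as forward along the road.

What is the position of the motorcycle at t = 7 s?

45 m

On each constant-a segment, Δv = aΔt and Δx = v₀Δt + ½aΔt²; chain segment to segment.
0–2 s: v starts 6 m/s; Δx = 6·2 + ½·-11·2² = -10 m; v ends -16 m/s.
2–5 s: v starts -16 m/s; Δx = -16·3 + ½·11·3² = 1.5 m; v ends 17 m/s.
5–6 s: v starts 17 m/s; Δx = 17·1 + ½·4·1² = 19 m; v ends 21 m/s.
6–7 s: v starts 21 m/s; Δx = 21·1 + ½·11·1² = 26.5 m; v ends 32 m/s.
x(7) = 8 + Σ Δx = 45 m.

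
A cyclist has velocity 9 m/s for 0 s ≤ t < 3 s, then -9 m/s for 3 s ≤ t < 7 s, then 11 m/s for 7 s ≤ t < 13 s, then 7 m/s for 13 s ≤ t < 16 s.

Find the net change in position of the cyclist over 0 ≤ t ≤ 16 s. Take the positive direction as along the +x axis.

Net displacement equals the area under the velocity-time graph (areas below the axis count negative).
0–3 s: 9 × 3 = 27 m
3–7 s: -9 × 4 = -36 m
7–13 s: 11 × 6 = 66 m
13–16 s: 7 × 3 = 21 m
Net displacement = 78 m

78 m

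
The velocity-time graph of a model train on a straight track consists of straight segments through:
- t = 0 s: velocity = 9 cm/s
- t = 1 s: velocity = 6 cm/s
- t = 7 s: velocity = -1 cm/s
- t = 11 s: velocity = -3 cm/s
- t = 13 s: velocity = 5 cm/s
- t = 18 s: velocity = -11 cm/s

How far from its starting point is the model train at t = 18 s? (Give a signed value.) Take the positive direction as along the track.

Net displacement equals the area under the velocity-time graph (areas below the axis count negative).
0–1 s: ½(9 + 6)(1) = 7.5 cm
1–7 s: ½(6 + -1)(6) = 15 cm
7–11 s: ½(-1 + -3)(4) = -8 cm
11–13 s: ½(-3 + 5)(2) = 2 cm
13–18 s: ½(5 + -11)(5) = -15 cm
Net displacement = 1.5 cm

1.5 cm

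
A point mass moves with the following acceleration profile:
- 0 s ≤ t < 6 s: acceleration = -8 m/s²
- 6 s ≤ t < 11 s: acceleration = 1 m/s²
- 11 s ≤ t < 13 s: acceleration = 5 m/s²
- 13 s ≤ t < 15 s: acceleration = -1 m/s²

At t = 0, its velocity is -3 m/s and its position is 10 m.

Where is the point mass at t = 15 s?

On each constant-a segment, Δv = aΔt and Δx = v₀Δt + ½aΔt²; chain segment to segment.
0–6 s: v starts -3 m/s; Δx = -3·6 + ½·-8·6² = -162 m; v ends -51 m/s.
6–11 s: v starts -51 m/s; Δx = -51·5 + ½·1·5² = -242.5 m; v ends -46 m/s.
11–13 s: v starts -46 m/s; Δx = -46·2 + ½·5·2² = -82 m; v ends -36 m/s.
13–15 s: v starts -36 m/s; Δx = -36·2 + ½·-1·2² = -74 m; v ends -38 m/s.
x(15) = 10 + Σ Δx = -550.5 m.

-550.5 m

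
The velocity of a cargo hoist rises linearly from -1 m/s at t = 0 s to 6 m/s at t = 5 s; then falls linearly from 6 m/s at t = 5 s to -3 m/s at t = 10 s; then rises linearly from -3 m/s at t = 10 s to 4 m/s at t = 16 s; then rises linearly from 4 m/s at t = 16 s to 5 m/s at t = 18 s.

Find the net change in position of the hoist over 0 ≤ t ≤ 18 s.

32 m

Net displacement equals the area under the velocity-time graph (areas below the axis count negative).
0–5 s: ½(-1 + 6)(5) = 12.5 m
5–10 s: ½(6 + -3)(5) = 7.5 m
10–16 s: ½(-3 + 4)(6) = 3 m
16–18 s: ½(4 + 5)(2) = 9 m
Net displacement = 32 m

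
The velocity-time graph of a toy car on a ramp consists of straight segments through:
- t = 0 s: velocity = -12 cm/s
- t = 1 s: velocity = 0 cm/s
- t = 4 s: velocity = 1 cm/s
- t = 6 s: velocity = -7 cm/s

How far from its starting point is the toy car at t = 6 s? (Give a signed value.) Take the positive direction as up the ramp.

Net displacement equals the area under the velocity-time graph (areas below the axis count negative).
0–1 s: ½(-12 + 0)(1) = -6 cm
1–4 s: ½(0 + 1)(3) = 1.5 cm
4–6 s: ½(1 + -7)(2) = -6 cm
Net displacement = -10.5 cm

-10.5 cm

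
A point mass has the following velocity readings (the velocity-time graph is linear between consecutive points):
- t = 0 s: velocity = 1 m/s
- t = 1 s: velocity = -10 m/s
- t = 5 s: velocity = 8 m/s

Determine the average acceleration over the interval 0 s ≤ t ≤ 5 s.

1.4 m/s²

Average acceleration = Δv/Δt = (8 − 1)/(5 − 0) = 1.4 m/s².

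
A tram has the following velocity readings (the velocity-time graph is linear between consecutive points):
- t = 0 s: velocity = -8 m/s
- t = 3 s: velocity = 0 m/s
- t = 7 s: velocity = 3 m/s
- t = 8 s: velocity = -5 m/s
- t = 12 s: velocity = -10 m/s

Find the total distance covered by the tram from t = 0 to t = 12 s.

50.125 m

Total distance travelled is ∫|v| dt — sum the magnitudes of each area piece.
0–3 s: |½(-8 + 0)(3)| = 12 m
3–7 s: |½(0 + 3)(4)| = 6 m
7–8 s: v = 0 at t = 7.375 s; triangle areas 0.5625 + 1.5625 = 2.125 m
8–12 s: |½(-5 + -10)(4)| = 30 m
Total distance = 50.125 m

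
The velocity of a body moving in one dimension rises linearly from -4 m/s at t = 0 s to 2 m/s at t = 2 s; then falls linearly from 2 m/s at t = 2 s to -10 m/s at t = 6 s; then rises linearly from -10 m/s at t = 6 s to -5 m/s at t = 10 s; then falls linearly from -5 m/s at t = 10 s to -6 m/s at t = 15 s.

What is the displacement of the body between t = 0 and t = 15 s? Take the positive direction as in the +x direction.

-75.5 m

Displacement is the signed area under the v-t curve.
0–2 s: ½(-4 + 2)(2) = -2 m
2–6 s: ½(2 + -10)(4) = -16 m
6–10 s: ½(-10 + -5)(4) = -30 m
10–15 s: ½(-5 + -6)(5) = -27.5 m
Net displacement = -75.5 m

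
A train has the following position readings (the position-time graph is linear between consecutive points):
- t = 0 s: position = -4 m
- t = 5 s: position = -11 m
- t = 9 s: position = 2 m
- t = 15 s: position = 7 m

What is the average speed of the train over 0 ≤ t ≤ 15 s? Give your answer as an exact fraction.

5/3 m/s

Average speed = (total path length)/(elapsed time); on a piecewise-linear x-t graph the path length is Σ|Δx|.
0–5 s: |Δx| = |-11 − -4| = 7 m
5–9 s: |Δx| = |2 − -11| = 13 m
9–15 s: |Δx| = |7 − 2| = 5 m
Total path = 25 m; average speed = 25/15 = 5/3 m/s.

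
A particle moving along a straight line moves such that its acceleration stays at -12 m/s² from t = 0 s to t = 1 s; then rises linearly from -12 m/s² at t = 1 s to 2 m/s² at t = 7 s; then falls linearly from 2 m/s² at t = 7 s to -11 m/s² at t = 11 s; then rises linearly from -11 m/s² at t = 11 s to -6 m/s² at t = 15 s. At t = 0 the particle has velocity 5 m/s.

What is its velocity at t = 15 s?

Δv equals the area under the a-t graph; then v = v₀ + Δv.
0–1 s: -12 × 1 = -12 m/s
1–7 s: ½(-12 + 2)(6) = -30 m/s
7–11 s: ½(2 + -11)(4) = -18 m/s
11–15 s: ½(-11 + -6)(4) = -34 m/s
Δv = -94 m/s, so v(15) = 5 + (-94) = -89 m/s.

-89 m/s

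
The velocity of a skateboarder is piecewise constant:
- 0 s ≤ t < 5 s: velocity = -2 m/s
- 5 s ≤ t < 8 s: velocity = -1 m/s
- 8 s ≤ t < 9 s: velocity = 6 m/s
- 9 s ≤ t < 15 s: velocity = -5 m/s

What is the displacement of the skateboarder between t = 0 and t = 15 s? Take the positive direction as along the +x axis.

Net displacement equals the area under the velocity-time graph (areas below the axis count negative).
0–5 s: -2 × 5 = -10 m
5–8 s: -1 × 3 = -3 m
8–9 s: 6 × 1 = 6 m
9–15 s: -5 × 6 = -30 m
Net displacement = -37 m

-37 m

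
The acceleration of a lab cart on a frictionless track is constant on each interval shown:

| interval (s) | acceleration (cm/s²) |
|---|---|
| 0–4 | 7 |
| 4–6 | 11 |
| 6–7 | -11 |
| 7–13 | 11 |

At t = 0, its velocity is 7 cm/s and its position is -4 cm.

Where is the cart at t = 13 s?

On each constant-a segment, Δv = aΔt and Δx = v₀Δt + ½aΔt²; chain segment to segment.
0–4 s: v starts 7 cm/s; Δx = 7·4 + ½·7·4² = 84 cm; v ends 35 cm/s.
4–6 s: v starts 35 cm/s; Δx = 35·2 + ½·11·2² = 92 cm; v ends 57 cm/s.
6–7 s: v starts 57 cm/s; Δx = 57·1 + ½·-11·1² = 51.5 cm; v ends 46 cm/s.
7–13 s: v starts 46 cm/s; Δx = 46·6 + ½·11·6² = 474 cm; v ends 112 cm/s.
x(13) = -4 + Σ Δx = 697.5 cm.

697.5 cm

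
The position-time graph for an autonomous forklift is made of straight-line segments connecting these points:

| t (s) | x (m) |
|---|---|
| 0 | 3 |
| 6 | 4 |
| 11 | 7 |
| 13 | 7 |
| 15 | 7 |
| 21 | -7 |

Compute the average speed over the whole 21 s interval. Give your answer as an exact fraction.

Average speed = (total path length)/(elapsed time); on a piecewise-linear x-t graph the path length is Σ|Δx|.
0–6 s: |Δx| = |4 − 3| = 1 m
6–11 s: |Δx| = |7 − 4| = 3 m
11–13 s: |Δx| = |7 − 7| = 0 m
13–15 s: |Δx| = |7 − 7| = 0 m
15–21 s: |Δx| = |-7 − 7| = 14 m
Total path = 18 m; average speed = 18/21 = 6/7 m/s.

6/7 m/s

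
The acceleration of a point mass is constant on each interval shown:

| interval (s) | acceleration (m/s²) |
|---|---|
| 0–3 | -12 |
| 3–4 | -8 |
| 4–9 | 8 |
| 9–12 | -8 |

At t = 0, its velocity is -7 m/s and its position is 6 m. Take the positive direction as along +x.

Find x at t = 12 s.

On each constant-a segment, Δv = aΔt and Δx = v₀Δt + ½aΔt²; chain segment to segment.
0–3 s: v starts -7 m/s; Δx = -7·3 + ½·-12·3² = -75 m; v ends -43 m/s.
3–4 s: v starts -43 m/s; Δx = -43·1 + ½·-8·1² = -47 m; v ends -51 m/s.
4–9 s: v starts -51 m/s; Δx = -51·5 + ½·8·5² = -155 m; v ends -11 m/s.
9–12 s: v starts -11 m/s; Δx = -11·3 + ½·-8·3² = -69 m; v ends -35 m/s.
x(12) = 6 + Σ Δx = -340 m.

-340 m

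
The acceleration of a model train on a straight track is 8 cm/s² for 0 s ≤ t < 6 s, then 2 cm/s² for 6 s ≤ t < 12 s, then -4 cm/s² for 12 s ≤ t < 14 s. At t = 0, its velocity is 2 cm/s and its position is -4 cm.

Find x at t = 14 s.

604 cm

On each constant-a segment, Δv = aΔt and Δx = v₀Δt + ½aΔt²; chain segment to segment.
0–6 s: v starts 2 cm/s; Δx = 2·6 + ½·8·6² = 156 cm; v ends 50 cm/s.
6–12 s: v starts 50 cm/s; Δx = 50·6 + ½·2·6² = 336 cm; v ends 62 cm/s.
12–14 s: v starts 62 cm/s; Δx = 62·2 + ½·-4·2² = 116 cm; v ends 54 cm/s.
x(14) = -4 + Σ Δx = 604 cm.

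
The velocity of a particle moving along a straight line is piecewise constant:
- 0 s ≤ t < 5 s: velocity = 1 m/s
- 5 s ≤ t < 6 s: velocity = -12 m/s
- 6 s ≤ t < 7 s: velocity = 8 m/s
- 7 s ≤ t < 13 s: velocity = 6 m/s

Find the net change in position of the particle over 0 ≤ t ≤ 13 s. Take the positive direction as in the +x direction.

37 m

Displacement is the signed area under the v-t curve.
0–5 s: 1 × 5 = 5 m
5–6 s: -12 × 1 = -12 m
6–7 s: 8 × 1 = 8 m
7–13 s: 6 × 6 = 36 m
Net displacement = 37 m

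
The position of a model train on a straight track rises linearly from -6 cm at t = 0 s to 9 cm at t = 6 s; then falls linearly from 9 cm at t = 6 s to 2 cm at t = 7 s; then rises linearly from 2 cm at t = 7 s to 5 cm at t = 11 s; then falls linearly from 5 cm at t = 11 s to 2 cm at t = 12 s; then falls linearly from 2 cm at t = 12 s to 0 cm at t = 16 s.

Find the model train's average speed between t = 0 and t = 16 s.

1.875 cm/s

Average speed = (total path length)/(elapsed time); on a piecewise-linear x-t graph the path length is Σ|Δx|.
0–6 s: |Δx| = |9 − -6| = 15 cm
6–7 s: |Δx| = |2 − 9| = 7 cm
7–11 s: |Δx| = |5 − 2| = 3 cm
11–12 s: |Δx| = |2 − 5| = 3 cm
12–16 s: |Δx| = |0 − 2| = 2 cm
Total path = 30 cm; average speed = 30/16 = 1.875 cm/s.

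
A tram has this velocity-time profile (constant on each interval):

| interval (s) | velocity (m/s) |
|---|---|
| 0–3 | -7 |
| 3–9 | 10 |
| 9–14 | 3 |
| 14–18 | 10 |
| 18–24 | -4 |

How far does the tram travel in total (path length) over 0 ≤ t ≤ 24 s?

160 m

Distance (not displacement) is the total path length: add the absolute areas under v-t.
0–3 s: |-7| × 3 = 21 m
3–9 s: |10| × 6 = 60 m
9–14 s: |3| × 5 = 15 m
14–18 s: |10| × 4 = 40 m
18–24 s: |-4| × 6 = 24 m
Total distance = 160 m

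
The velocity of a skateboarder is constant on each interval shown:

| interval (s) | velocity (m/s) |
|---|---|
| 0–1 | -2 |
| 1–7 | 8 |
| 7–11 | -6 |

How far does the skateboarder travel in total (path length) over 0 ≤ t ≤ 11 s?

Distance (not displacement) is the total path length: add the absolute areas under v-t.
0–1 s: |-2| × 1 = 2 m
1–7 s: |8| × 6 = 48 m
7–11 s: |-6| × 4 = 24 m
Total distance = 74 m

74 m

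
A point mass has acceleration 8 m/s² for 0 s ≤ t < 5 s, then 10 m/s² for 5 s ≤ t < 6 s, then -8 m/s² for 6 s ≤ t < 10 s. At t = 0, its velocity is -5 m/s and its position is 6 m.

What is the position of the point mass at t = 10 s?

237 m

On each constant-a segment, Δv = aΔt and Δx = v₀Δt + ½aΔt²; chain segment to segment.
0–5 s: v starts -5 m/s; Δx = -5·5 + ½·8·5² = 75 m; v ends 35 m/s.
5–6 s: v starts 35 m/s; Δx = 35·1 + ½·10·1² = 40 m; v ends 45 m/s.
6–10 s: v starts 45 m/s; Δx = 45·4 + ½·-8·4² = 116 m; v ends 13 m/s.
x(10) = 6 + Σ Δx = 237 m.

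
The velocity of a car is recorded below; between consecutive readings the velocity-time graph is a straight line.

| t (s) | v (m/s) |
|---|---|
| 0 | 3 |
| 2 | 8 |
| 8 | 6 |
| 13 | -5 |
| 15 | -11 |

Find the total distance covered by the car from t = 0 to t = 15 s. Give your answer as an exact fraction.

1823/22 m

Total distance travelled is ∫|v| dt — sum the magnitudes of each area piece.
0–2 s: |½(3 + 8)(2)| = 11 m
2–8 s: |½(8 + 6)(6)| = 42 m
8–13 s: v = 0 at t = 118/11 s; triangle areas 90/11 + 125/22 = 305/22 m
13–15 s: |½(-5 + -11)(2)| = 16 m
Total distance = 1823/22 m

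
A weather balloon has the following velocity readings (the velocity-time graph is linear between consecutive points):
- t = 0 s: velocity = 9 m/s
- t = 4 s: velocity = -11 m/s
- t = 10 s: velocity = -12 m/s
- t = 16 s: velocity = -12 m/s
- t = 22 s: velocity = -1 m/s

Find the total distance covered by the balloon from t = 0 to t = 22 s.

200.2 m

Distance (not displacement) is the total path length: add the absolute areas under v-t.
0–4 s: v = 0 at t = 1.8 s; triangle areas 8.1 + 12.1 = 20.2 m
4–10 s: |½(-11 + -12)(6)| = 69 m
10–16 s: |-12| × 6 = 72 m
16–22 s: |½(-12 + -1)(6)| = 39 m
Total distance = 200.2 m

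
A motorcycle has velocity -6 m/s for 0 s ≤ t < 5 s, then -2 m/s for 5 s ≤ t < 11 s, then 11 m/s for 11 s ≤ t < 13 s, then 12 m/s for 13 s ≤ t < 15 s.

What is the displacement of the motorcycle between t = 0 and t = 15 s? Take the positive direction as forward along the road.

Displacement is the signed area under the v-t curve.
0–5 s: -6 × 5 = -30 m
5–11 s: -2 × 6 = -12 m
11–13 s: 11 × 2 = 22 m
13–15 s: 12 × 2 = 24 m
Net displacement = 4 m

4 m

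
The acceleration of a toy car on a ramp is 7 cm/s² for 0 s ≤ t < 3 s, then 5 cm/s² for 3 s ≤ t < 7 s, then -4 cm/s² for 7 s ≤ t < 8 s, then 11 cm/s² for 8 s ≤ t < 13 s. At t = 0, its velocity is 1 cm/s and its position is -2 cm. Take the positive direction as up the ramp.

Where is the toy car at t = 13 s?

528 cm

On each constant-a segment, Δv = aΔt and Δx = v₀Δt + ½aΔt²; chain segment to segment.
0–3 s: v starts 1 cm/s; Δx = 1·3 + ½·7·3² = 34.5 cm; v ends 22 cm/s.
3–7 s: v starts 22 cm/s; Δx = 22·4 + ½·5·4² = 128 cm; v ends 42 cm/s.
7–8 s: v starts 42 cm/s; Δx = 42·1 + ½·-4·1² = 40 cm; v ends 38 cm/s.
8–13 s: v starts 38 cm/s; Δx = 38·5 + ½·11·5² = 327.5 cm; v ends 93 cm/s.
x(13) = -2 + Σ Δx = 528 cm.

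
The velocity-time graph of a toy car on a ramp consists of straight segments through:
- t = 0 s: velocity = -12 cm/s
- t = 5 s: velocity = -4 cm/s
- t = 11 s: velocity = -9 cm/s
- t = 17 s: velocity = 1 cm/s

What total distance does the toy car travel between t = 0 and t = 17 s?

Total distance travelled is ∫|v| dt — sum the magnitudes of each area piece.
0–5 s: |½(-12 + -4)(5)| = 40 cm
5–11 s: |½(-4 + -9)(6)| = 39 cm
11–17 s: v = 0 at t = 16.4 s; triangle areas 24.3 + 0.3 = 24.6 cm
Total distance = 103.6 cm

103.6 cm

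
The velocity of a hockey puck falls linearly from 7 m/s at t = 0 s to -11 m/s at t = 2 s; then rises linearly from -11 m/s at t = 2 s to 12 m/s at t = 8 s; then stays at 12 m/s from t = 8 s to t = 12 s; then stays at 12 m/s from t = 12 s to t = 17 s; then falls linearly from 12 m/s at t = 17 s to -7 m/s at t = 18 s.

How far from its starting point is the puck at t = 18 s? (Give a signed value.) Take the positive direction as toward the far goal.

109.5 m

Displacement is the signed area under the v-t curve.
0–2 s: ½(7 + -11)(2) = -4 m
2–8 s: ½(-11 + 12)(6) = 3 m
8–12 s: 12 × 4 = 48 m
12–17 s: 12 × 5 = 60 m
17–18 s: ½(12 + -7)(1) = 2.5 m
Net displacement = 109.5 m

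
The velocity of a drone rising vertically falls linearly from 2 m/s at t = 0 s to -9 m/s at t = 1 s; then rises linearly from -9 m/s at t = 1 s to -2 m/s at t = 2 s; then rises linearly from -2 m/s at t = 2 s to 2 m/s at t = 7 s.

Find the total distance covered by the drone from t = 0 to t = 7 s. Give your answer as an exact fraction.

158/11 m

Distance (not displacement) is the total path length: add the absolute areas under v-t.
0–1 s: v = 0 at t = 2/11 s; triangle areas 2/11 + 81/22 = 85/22 m
1–2 s: |½(-9 + -2)(1)| = 5.5 m
2–7 s: v = 0 at t = 4.5 s; triangle areas 2.5 + 2.5 = 5 m
Total distance = 158/11 m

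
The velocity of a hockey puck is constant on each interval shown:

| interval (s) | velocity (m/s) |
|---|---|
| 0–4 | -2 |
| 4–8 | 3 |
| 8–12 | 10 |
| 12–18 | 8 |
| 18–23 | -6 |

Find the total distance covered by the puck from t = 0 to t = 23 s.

Total distance travelled is ∫|v| dt — sum the magnitudes of each area piece.
0–4 s: |-2| × 4 = 8 m
4–8 s: |3| × 4 = 12 m
8–12 s: |10| × 4 = 40 m
12–18 s: |8| × 6 = 48 m
18–23 s: |-6| × 5 = 30 m
Total distance = 138 m

138 m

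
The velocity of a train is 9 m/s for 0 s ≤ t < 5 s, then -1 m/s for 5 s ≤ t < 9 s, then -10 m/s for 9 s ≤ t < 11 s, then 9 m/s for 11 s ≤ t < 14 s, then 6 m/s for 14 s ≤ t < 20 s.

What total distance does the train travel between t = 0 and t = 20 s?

132 m

Distance (not displacement) is the total path length: add the absolute areas under v-t.
0–5 s: |9| × 5 = 45 m
5–9 s: |-1| × 4 = 4 m
9–11 s: |-10| × 2 = 20 m
11–14 s: |9| × 3 = 27 m
14–20 s: |6| × 6 = 36 m
Total distance = 132 m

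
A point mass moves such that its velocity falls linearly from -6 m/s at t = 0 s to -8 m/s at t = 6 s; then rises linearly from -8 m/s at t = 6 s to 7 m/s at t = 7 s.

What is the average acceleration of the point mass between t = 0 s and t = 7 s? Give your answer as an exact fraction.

Average acceleration = Δv/Δt = (7 − -6)/(7 − 0) = 13/7 m/s².

13/7 m/s²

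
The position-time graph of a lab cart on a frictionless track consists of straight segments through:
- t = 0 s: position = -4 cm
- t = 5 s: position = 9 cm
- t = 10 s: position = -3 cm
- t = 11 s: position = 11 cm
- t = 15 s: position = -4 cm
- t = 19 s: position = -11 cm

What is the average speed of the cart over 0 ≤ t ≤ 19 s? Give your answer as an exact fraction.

Average speed = (total path length)/(elapsed time); on a piecewise-linear x-t graph the path length is Σ|Δx|.
0–5 s: |Δx| = |9 − -4| = 13 cm
5–10 s: |Δx| = |-3 − 9| = 12 cm
10–11 s: |Δx| = |11 − -3| = 14 cm
11–15 s: |Δx| = |-4 − 11| = 15 cm
15–19 s: |Δx| = |-11 − -4| = 7 cm
Total path = 61 cm; average speed = 61/19 = 61/19 cm/s.

61/19 cm/s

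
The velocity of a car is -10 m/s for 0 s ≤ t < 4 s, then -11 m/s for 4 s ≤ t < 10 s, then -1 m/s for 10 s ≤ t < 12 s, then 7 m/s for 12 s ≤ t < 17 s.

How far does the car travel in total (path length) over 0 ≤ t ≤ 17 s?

Total distance travelled is ∫|v| dt — sum the magnitudes of each area piece.
0–4 s: |-10| × 4 = 40 m
4–10 s: |-11| × 6 = 66 m
10–12 s: |-1| × 2 = 2 m
12–17 s: |7| × 5 = 35 m
Total distance = 143 m

143 m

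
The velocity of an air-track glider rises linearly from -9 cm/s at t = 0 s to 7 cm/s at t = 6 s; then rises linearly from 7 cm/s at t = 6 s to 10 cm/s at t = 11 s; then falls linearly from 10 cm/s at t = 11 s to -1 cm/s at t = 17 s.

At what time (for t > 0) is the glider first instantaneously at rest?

t = 3.375 s

v changes sign on 0–6 s (from -9 to 7); the graph is linear there, so v = 0 at t = 0 + (9)·(6 − 0)/(7 − -9) = 3.375 s.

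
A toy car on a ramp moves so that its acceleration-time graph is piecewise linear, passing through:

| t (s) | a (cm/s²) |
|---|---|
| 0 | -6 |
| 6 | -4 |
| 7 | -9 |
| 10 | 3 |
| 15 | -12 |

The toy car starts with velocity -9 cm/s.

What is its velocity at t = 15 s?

Δv equals the area under the a-t graph; then v = v₀ + Δv.
0–6 s: ½(-6 + -4)(6) = -30 cm/s
6–7 s: ½(-4 + -9)(1) = -6.5 cm/s
7–10 s: ½(-9 + 3)(3) = -9 cm/s
10–15 s: ½(3 + -12)(5) = -22.5 cm/s
Δv = -68 cm/s, so v(15) = -9 + (-68) = -77 cm/s.

-77 cm/s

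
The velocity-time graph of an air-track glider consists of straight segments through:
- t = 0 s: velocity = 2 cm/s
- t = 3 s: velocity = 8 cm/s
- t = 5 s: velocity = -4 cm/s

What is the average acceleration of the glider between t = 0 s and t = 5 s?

Average acceleration = Δv/Δt = (-4 − 2)/(5 − 0) = -1.2 cm/s².

-1.2 cm/s²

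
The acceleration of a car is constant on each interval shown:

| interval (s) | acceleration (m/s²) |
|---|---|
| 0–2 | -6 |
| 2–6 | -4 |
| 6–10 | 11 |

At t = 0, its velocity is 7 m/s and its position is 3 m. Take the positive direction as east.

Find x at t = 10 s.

On each constant-a segment, Δv = aΔt and Δx = v₀Δt + ½aΔt²; chain segment to segment.
0–2 s: v starts 7 m/s; Δx = 7·2 + ½·-6·2² = 2 m; v ends -5 m/s.
2–6 s: v starts -5 m/s; Δx = -5·4 + ½·-4·4² = -52 m; v ends -21 m/s.
6–10 s: v starts -21 m/s; Δx = -21·4 + ½·11·4² = 4 m; v ends 23 m/s.
x(10) = 3 + Σ Δx = -43 m.

-43 m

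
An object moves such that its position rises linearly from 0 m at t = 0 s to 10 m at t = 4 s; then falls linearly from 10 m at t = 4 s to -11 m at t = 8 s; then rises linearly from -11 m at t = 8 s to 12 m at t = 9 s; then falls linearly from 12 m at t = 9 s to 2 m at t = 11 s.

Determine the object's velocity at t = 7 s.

Velocity is the slope of the x-t graph on 4–8 s: (-11 − 10)/(8 − 4) = -5.25 m/s.

-5.25 m/s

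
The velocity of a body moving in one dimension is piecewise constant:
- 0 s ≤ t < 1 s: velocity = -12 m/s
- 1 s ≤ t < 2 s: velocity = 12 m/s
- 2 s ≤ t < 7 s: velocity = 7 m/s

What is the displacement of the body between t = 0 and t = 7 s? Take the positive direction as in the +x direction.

35 m

Displacement is the signed area under the v-t curve.
0–1 s: -12 × 1 = -12 m
1–2 s: 12 × 1 = 12 m
2–7 s: 7 × 5 = 35 m
Net displacement = 35 m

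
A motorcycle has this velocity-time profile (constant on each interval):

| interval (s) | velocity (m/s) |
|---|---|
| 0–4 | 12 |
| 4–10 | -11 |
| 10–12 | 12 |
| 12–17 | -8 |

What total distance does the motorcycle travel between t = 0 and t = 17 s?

178 m

Total distance travelled is ∫|v| dt — sum the magnitudes of each area piece.
0–4 s: |12| × 4 = 48 m
4–10 s: |-11| × 6 = 66 m
10–12 s: |12| × 2 = 24 m
12–17 s: |-8| × 5 = 40 m
Total distance = 178 m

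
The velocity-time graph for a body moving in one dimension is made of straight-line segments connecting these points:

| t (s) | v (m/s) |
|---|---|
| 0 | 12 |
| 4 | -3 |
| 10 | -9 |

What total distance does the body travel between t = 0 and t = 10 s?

56.4 m

Distance (not displacement) is the total path length: add the absolute areas under v-t.
0–4 s: v = 0 at t = 3.2 s; triangle areas 19.2 + 1.2 = 20.4 m
4–10 s: |½(-3 + -9)(6)| = 36 m
Total distance = 56.4 m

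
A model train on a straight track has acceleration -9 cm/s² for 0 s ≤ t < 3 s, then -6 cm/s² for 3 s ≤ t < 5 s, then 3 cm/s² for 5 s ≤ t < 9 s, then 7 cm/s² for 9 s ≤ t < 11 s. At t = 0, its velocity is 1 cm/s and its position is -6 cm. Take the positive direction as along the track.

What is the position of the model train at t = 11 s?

-273.5 cm

On each constant-a segment, Δv = aΔt and Δx = v₀Δt + ½aΔt²; chain segment to segment.
0–3 s: v starts 1 cm/s; Δx = 1·3 + ½·-9·3² = -37.5 cm; v ends -26 cm/s.
3–5 s: v starts -26 cm/s; Δx = -26·2 + ½·-6·2² = -64 cm; v ends -38 cm/s.
5–9 s: v starts -38 cm/s; Δx = -38·4 + ½·3·4² = -128 cm; v ends -26 cm/s.
9–11 s: v starts -26 cm/s; Δx = -26·2 + ½·7·2² = -38 cm; v ends -12 cm/s.
x(11) = -6 + Σ Δx = -273.5 cm.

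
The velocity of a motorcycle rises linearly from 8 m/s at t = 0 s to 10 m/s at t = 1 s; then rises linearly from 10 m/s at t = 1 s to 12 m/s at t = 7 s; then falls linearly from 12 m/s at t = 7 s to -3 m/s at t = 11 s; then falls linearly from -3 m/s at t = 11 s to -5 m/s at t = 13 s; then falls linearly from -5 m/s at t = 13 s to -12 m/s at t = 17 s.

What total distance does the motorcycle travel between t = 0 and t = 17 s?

Total distance travelled is ∫|v| dt — sum the magnitudes of each area piece.
0–1 s: |½(8 + 10)(1)| = 9 m
1–7 s: |½(10 + 12)(6)| = 66 m
7–11 s: v = 0 at t = 10.2 s; triangle areas 19.2 + 1.2 = 20.4 m
11–13 s: |½(-3 + -5)(2)| = 8 m
13–17 s: |½(-5 + -12)(4)| = 34 m
Total distance = 137.4 m

137.4 m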